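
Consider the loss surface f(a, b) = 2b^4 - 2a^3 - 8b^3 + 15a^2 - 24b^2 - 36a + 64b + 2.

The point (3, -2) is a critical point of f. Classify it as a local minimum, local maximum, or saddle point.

The mixed partial ∂²f/∂a∂b is 0, so the Hessian at any point is diag(f_aa, f_bb) = diag(6(-2a + 5), 24(b^2 - 2b - 2)).
At (3, -2): H = diag(-6, 144).
The eigenvalues have opposite signs, so H is indefinite: a saddle point.

saddle point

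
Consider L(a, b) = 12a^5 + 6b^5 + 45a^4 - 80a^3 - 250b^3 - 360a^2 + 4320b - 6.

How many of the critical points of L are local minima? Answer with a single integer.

L separates as a function of a plus a function of b, so ∇L=0 decouples.
∂L/∂a = 60a(a - 2)(a + 2)(a + 3) = 0 at a ∈ {-3, -2, 0, 2}; ∂L/∂b = 30(b - 4)(b - 3)(b + 3)(b + 4) = 0 at b ∈ {-4, -3, 3, 4}.
The Hessian is diagonal: diag(L_aa, L_bb). Second derivatives: L_aa(-3)=-900, L_aa(-2)=480, L_aa(0)=-720, L_aa(2)=2400; L_bb(-4)=-1680, L_bb(-3)=1260, L_bb(3)=-1260, L_bb(4)=1680.
Local minima occur where both diagonal entries positive: (-2, -3), (-2, 4), (2, -3), (2, 4). Count: 4.

4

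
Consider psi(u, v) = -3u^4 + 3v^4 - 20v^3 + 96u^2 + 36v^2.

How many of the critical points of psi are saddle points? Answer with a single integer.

psi separates as a function of u plus a function of v, so ∇psi=0 decouples.
∂psi/∂u = -12u(u - 4)(u + 4) = 0 at u ∈ {-4, 0, 4}; ∂psi/∂v = 12v(v - 3)(v - 2) = 0 at v ∈ {0, 2, 3}.
The Hessian is diagonal: diag(psi_uu, psi_vv). Second derivatives: psi_uu(-4)=-384, psi_uu(0)=192, psi_uu(4)=-384; psi_vv(0)=72, psi_vv(2)=-24, psi_vv(3)=36.
Saddle points occur where the two diagonal entries have opposite signs: (-4, 0), (-4, 3), (0, 2), (4, 0), (4, 3). Count: 5.

5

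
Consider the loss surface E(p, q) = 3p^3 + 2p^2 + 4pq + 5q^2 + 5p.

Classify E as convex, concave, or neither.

The term 3p^3 is cubic, so the Hessian is not constant.
∂²E/∂p² = 18p + 4, which takes both signs as p varies (negative for sufficiently negative p). A diagonal entry of the Hessian changing sign means the Hessian is neither positive- nor negative-semidefinite on all of R^2.

neither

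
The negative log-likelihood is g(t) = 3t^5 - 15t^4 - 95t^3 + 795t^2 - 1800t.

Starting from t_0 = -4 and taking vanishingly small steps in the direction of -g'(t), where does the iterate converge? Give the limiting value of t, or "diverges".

g'(t) = 15(t - 4)(t - 3)(t - 2)(t + 5), so g'(-4) = -5040.
Gradient descent moves in the -g' direction, i.e. t is increasing.
The nearest critical point in that direction is t = 2, where g'' = 210 > 0 (a local minimum). The iterate converges there.

2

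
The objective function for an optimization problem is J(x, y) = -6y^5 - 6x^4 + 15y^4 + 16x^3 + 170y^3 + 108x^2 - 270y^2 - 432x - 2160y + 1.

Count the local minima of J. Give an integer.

J separates as a function of x plus a function of y, so ∇J=0 decouples.
∂J/∂x = -24(x - 3)(x - 2)(x + 3) = 0 at x ∈ {-3, 2, 3}; ∂J/∂y = -30(y - 4)(y - 3)(y + 2)(y + 3) = 0 at y ∈ {-3, -2, 3, 4}.
The Hessian is diagonal: diag(J_xx, J_yy). Second derivatives: J_xx(-3)=-720, J_xx(2)=120, J_xx(3)=-144; J_yy(-3)=1260, J_yy(-2)=-900, J_yy(3)=900, J_yy(4)=-1260.
Local minima occur where both diagonal entries positive: (2, -3), (2, 3). Count: 2.

2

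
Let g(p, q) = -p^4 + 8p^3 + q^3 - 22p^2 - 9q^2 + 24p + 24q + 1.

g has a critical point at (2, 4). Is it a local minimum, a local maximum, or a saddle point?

The mixed partial ∂²g/∂p∂q is 0, so the Hessian at any point is diag(g_pp, g_qq) = diag(4(-3p^2 + 12p - 11), 6(q - 3)).
At (2, 4): H = diag(4, 6).
Both eigenvalues are positive, so H is positive definite: a local minimum.

local minimum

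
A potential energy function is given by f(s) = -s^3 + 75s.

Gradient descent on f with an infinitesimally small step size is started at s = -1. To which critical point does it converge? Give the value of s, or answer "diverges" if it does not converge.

-5

f'(s) = -3(s - 5)(s + 5), so f'(-1) = 72.
Gradient descent moves in the -f' direction, i.e. s is decreasing.
The nearest critical point in that direction is s = -5, where f'' = 30 > 0 (a local minimum). The iterate converges there.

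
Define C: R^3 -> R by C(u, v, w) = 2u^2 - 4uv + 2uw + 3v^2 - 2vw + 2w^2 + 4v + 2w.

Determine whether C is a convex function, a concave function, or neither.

convex

C is quadratic, so its Hessian is the constant matrix H = [[4, -4, 2], [-4, 6, -2], [2, -2, 4]].
Leading principal minors: 4, 8, 24.
All positive ⇒ H ≻ 0 ⇒ convex.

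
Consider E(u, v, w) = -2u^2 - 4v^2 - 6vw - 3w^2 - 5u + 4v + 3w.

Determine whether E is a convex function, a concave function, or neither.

concave

E is quadratic, so its Hessian is the constant matrix H = [[-4, 0, 0], [0, -8, -6], [0, -6, -6]].
Leading principal minors: -4, 32, -48.
Signs alternate −, +, − ⇒ H ≺ 0 ⇒ concave.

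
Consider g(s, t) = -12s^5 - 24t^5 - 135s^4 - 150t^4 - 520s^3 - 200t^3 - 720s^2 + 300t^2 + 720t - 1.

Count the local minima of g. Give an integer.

g separates as a function of s plus a function of t, so ∇g=0 decouples.
∂g/∂s = -60s(s + 2)(s + 3)(s + 4) = 0 at s ∈ {-4, -3, -2, 0}; ∂g/∂t = -120(t - 1)(t + 1)(t + 2)(t + 3) = 0 at t ∈ {-3, -2, -1, 1}.
The Hessian is diagonal: diag(g_ss, g_tt). Second derivatives: g_ss(-4)=480, g_ss(-3)=-180, g_ss(-2)=240, g_ss(0)=-1440; g_tt(-3)=960, g_tt(-2)=-360, g_tt(-1)=480, g_tt(1)=-2880.
Local minima occur where both diagonal entries positive: (-4, -3), (-4, -1), (-2, -3), (-2, -1). Count: 4.

4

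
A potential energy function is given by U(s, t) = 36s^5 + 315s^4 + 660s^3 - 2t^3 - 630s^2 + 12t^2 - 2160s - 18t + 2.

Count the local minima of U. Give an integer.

2

U separates as a function of s plus a function of t, so ∇U=0 decouples.
∂U/∂s = 180(s - 1)(s + 1)(s + 3)(s + 4) = 0 at s ∈ {-4, -3, -1, 1}; ∂U/∂t = -6(t - 3)(t - 1) = 0 at t ∈ {1, 3}.
The Hessian is diagonal: diag(U_ss, U_tt). Second derivatives: U_ss(-4)=-2700, U_ss(-3)=1440, U_ss(-1)=-2160, U_ss(1)=7200; U_tt(1)=12, U_tt(3)=-12.
Local minima occur where both diagonal entries positive: (-3, 1), (1, 1). Count: 2.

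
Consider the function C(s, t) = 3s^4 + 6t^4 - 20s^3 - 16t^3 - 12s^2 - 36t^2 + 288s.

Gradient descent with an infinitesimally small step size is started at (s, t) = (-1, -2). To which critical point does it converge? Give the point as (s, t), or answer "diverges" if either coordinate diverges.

(-2, -1)

C is separable, so gradient descent decouples: s follows -∂C/∂s, t follows -∂C/∂t.
∂C/∂s = 12(s - 4)(s - 3)(s + 2); at s=-1 this is 240, so s decreases.
∂C/∂t = 24t(t - 3)(t + 1); at t=-2 this is -240, so t increases.
s converges to its nearest critical value -2 (a local min of the s-part); t converges to -1. The iterate converges to (-2, -1).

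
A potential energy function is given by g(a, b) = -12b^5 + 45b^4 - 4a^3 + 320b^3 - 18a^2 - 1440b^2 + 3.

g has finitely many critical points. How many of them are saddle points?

g separates as a function of a plus a function of b, so ∇g=0 decouples.
∂g/∂a = -12a(a + 3) = 0 at a ∈ {-3, 0}; ∂g/∂b = -60b(b - 4)(b - 3)(b + 4) = 0 at b ∈ {-4, 0, 3, 4}.
The Hessian is diagonal: diag(g_aa, g_bb). Second derivatives: g_aa(-3)=36, g_aa(0)=-36; g_bb(-4)=13440, g_bb(0)=-2880, g_bb(3)=1260, g_bb(4)=-1920.
Saddle points occur where the two diagonal entries have opposite signs: (-3, 0), (-3, 4), (0, -4), (0, 3). Count: 4.

4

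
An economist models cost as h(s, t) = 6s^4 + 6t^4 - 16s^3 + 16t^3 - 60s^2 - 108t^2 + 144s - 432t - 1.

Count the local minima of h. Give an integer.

h separates as a function of s plus a function of t, so ∇h=0 decouples.
∂h/∂s = 24(s - 3)(s - 1)(s + 2) = 0 at s ∈ {-2, 1, 3}; ∂h/∂t = 24(t - 3)(t + 2)(t + 3) = 0 at t ∈ {-3, -2, 3}.
The Hessian is diagonal: diag(h_ss, h_tt). Second derivatives: h_ss(-2)=360, h_ss(1)=-144, h_ss(3)=240; h_tt(-3)=144, h_tt(-2)=-120, h_tt(3)=720.
Local minima occur where both diagonal entries positive: (-2, -3), (-2, 3), (3, -3), (3, 3). Count: 4.

4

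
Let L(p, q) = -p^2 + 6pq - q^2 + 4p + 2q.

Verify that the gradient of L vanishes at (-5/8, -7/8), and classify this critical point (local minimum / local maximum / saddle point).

saddle point

∇L = (-2p + 6q + 4, 6p - 2q + 2); substituting (-5/8, -7/8) gives ∇L = (0, 0), so (-5/8, -7/8) is indeed a critical point.
The Hessian of L is constant: H = [[-2, 6], [6, -2]].
det(H) = (-2)·(-2) − 6² = -32.
Since det(H) < 0, H is indefinite and the critical point is a saddle point.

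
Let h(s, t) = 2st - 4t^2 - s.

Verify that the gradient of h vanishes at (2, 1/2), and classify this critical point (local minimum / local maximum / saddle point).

saddle point

∇h = (2t - 1, 2s - 8t); substituting (2, 1/2) gives ∇h = (0, 0), so (2, 1/2) is indeed a critical point.
The Hessian of h is constant: H = [[0, 2], [2, -8]].
det(H) = 0·(-8) − 2² = -4.
Since det(H) < 0, H is indefinite and the critical point is a saddle point.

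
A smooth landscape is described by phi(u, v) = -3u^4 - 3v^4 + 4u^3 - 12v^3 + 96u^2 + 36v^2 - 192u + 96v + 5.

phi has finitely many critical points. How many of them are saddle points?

4

phi separates as a function of u plus a function of v, so ∇phi=0 decouples.
∂phi/∂u = -12(u - 4)(u - 1)(u + 4) = 0 at u ∈ {-4, 1, 4}; ∂phi/∂v = -12(v - 2)(v + 1)(v + 4) = 0 at v ∈ {-4, -1, 2}.
The Hessian is diagonal: diag(phi_uu, phi_vv). Second derivatives: phi_uu(-4)=-480, phi_uu(1)=180, phi_uu(4)=-288; phi_vv(-4)=-216, phi_vv(-1)=108, phi_vv(2)=-216.
Saddle points occur where the two diagonal entries have opposite signs: (-4, -1), (1, -4), (1, 2), (4, -1). Count: 4.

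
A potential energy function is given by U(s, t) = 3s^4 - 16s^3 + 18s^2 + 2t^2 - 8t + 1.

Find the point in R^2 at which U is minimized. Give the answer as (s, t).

U(s,t) separates as P(s) + Q(t) + 1, so its minimum is min P + min Q + 1.
P'(s) = 12s(s - 3)(s - 1) vanishes at s ∈ {0, 1, 3}; Q'(t) = 4(t - 2) vanishes at t ∈ {2}.
Local minima of P (where P''>0): P(0)=0, P(3)=-27. Local minima of Q: Q(2)=-8.
So the global minimum of U is P(3) + Q(2) + 1 = -27 − 8 + 1 = -34, attained at (3, 2).

(3, 2)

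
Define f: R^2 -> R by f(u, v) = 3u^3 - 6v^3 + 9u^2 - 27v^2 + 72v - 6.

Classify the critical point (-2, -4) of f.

The mixed partial ∂²f/∂u∂v is 0, so the Hessian at any point is diag(f_uu, f_vv) = diag(18(u + 1), -18(2v + 3)).
At (-2, -4): H = diag(-18, 90).
The eigenvalues have opposite signs, so H is indefinite: a saddle point.

saddle point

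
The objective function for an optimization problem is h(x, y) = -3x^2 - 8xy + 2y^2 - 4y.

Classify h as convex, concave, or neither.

h is quadratic, so its Hessian is the constant matrix H = [[-6, -8], [-8, 4]].
det(H) = -88, tr(H) = -2.
det(H) < 0, so H is indefinite: neither convex nor concave.

neither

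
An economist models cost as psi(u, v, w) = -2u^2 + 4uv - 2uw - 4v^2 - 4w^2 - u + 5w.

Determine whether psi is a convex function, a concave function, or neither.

psi is quadratic, so its Hessian is the constant matrix H = [[-4, 4, -2], [4, -8, 0], [-2, 0, -8]].
Leading principal minors: -4, 16, -96.
Signs alternate −, +, − ⇒ H ≺ 0 ⇒ concave.

concave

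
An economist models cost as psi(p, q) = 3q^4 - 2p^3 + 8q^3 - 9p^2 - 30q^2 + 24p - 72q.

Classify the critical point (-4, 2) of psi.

local minimum

The mixed partial ∂²psi/∂p∂q is 0, so the Hessian at any point is diag(psi_pp, psi_qq) = diag(-6(2p + 3), 12(3q^2 + 4q - 5)).
At (-4, 2): H = diag(30, 180).
Both eigenvalues are positive, so H is positive definite: a local minimum.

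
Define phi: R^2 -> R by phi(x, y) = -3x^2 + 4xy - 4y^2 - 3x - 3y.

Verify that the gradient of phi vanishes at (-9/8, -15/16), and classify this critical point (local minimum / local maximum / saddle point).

local maximum

∇phi = (-6x + 4y - 3, 4x - 8y - 3); substituting (-9/8, -15/16) gives ∇phi = (0, 0), so (-9/8, -15/16) is indeed a critical point.
The Hessian of phi is constant: H = [[-6, 4], [4, -8]].
det(H) = (-6)·(-8) − 4² = 32.
det(H) > 0 and tr(H) = -14 < 0, so H is negative definite and the point is a local maximum.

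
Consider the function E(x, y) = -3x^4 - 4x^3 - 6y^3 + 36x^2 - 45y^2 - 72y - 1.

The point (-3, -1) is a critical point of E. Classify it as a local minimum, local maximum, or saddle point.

The mixed partial ∂²E/∂x∂y is 0, so the Hessian at any point is diag(E_xx, E_yy) = diag(12(-3x^2 - 2x + 6), -18(2y + 5)).
At (-3, -1): H = diag(-180, -54).
Both eigenvalues are negative, so H is negative definite: a local maximum.

local maximum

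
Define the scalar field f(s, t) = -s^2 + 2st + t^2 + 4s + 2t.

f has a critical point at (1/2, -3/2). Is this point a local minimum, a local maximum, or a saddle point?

saddle point

The Hessian of f is constant: H = [[-2, 2], [2, 2]].
det(H) = (-2)·2 − 2² = -8.
Since det(H) < 0, H is indefinite and the critical point is a saddle point.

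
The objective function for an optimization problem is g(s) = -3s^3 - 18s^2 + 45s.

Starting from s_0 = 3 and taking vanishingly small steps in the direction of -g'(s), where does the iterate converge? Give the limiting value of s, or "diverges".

diverges

g'(s) = -9(s - 1)(s + 5), so g'(3) = -144.
Gradient descent moves in the -g' direction, i.e. s is increasing.
There is no critical point above s=3, and g' keeps the same sign, so the iterate runs off to +∞.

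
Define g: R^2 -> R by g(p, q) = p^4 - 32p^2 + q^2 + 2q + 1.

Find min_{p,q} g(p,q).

-256

g(p,q) separates as A(p) + B(q) + 1, so its minimum is min A + min B + 1.
A'(p) = 4p(p - 4)(p + 4) vanishes at p ∈ {-4, 0, 4}; B'(q) = 2q + 2 vanishes at q ∈ {-1}.
Local minima of A (where A''>0): A(-4)=-256, A(4)=-256. Local minima of B: B(-1)=-1.
So the global minimum of g is A(-4) + B(-1) + 1 = -256 − 1 + 1 = -256, attained at (-4, -1).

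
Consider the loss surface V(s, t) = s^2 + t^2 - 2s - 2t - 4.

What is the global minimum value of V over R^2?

-6

V(s,t) separates as P(s) + Q(t) − 4, so its minimum is min P + min Q − 4.
P'(s) = 2s - 2 vanishes at s ∈ {1}; Q'(t) = 2(t - 1) vanishes at t ∈ {1}.
Local minima of P (where P''>0): P(1)=-1. Local minima of Q: Q(1)=-1.
So the global minimum of V is P(1) + Q(1) − 4 = -1 − 1 − 4 = -6, attained at (1, 1).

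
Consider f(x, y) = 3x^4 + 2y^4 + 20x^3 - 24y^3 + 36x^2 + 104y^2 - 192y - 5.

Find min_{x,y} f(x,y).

f(x,y) separates as P(x) + Q(y) − 5, so its minimum is min P + min Q − 5.
P'(x) = 12x(x + 2)(x + 3) vanishes at x ∈ {-3, -2, 0}; Q'(y) = 8(y - 4)(y - 3)(y - 2) vanishes at y ∈ {2, 3, 4}.
Local minima of P (where P''>0): P(-3)=27, P(0)=0. Local minima of Q: Q(2)=-128, Q(4)=-128.
So the global minimum of f is P(0) + Q(2) − 5 = 0 − 128 − 5 = -133, attained at (0, 2).

-133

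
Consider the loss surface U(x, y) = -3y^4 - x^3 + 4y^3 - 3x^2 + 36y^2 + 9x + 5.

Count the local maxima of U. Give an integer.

2

U separates as a function of x plus a function of y, so ∇U=0 decouples.
∂U/∂x = -3(x - 1)(x + 3) = 0 at x ∈ {-3, 1}; ∂U/∂y = -12y(y - 3)(y + 2) = 0 at y ∈ {-2, 0, 3}.
The Hessian is diagonal: diag(U_xx, U_yy). Second derivatives: U_xx(-3)=12, U_xx(1)=-12; U_yy(-2)=-120, U_yy(0)=72, U_yy(3)=-180.
Local maxima occur where both diagonal entries negative: (1, -2), (1, 3). Count: 2.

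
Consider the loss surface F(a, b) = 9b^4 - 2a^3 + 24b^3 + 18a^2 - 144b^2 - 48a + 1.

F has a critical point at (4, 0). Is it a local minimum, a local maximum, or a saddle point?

local maximum

The mixed partial ∂²F/∂a∂b is 0, so the Hessian at any point is diag(F_aa, F_bb) = diag(12(-a + 3), 36(3b^2 + 4b - 8)).
At (4, 0): H = diag(-12, -288).
Both eigenvalues are negative, so H is negative definite: a local maximum.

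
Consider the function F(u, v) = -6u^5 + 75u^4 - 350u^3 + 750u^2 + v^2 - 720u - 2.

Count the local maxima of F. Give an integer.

F separates as a function of u plus a function of v, so ∇F=0 decouples.
∂F/∂u = -30(u - 4)(u - 3)(u - 2)(u - 1) = 0 at u ∈ {1, 2, 3, 4}; ∂F/∂v = 2v = 0 at v ∈ {0}.
The Hessian is diagonal: diag(F_uu, F_vv). Second derivatives: F_uu(1)=180, F_uu(2)=-60, F_uu(3)=60, F_uu(4)=-180; F_vv(0)=2.
Local maxima occur where both diagonal entries negative: none. Count: 0.

0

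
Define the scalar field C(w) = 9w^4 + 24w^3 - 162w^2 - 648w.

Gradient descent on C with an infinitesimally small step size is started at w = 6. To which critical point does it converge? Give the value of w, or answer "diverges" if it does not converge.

3

C'(w) = 36(w - 3)(w + 2)(w + 3), so C'(6) = 7776.
Gradient descent moves in the -C' direction, i.e. w is decreasing.
The nearest critical point in that direction is w = 3, where C'' = 1080 > 0 (a local minimum). The iterate converges there.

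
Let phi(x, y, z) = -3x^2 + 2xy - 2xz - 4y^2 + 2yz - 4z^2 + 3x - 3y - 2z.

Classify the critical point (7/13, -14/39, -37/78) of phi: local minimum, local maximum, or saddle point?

The Hessian is constant: H = [[-6, 2, -2], [2, -8, 2], [-2, 2, -8]].
Leading principal minors: Δ₁ = -6, Δ₂ = 44, Δ₃ = -312.
The minors alternate sign starting negative (−, +, −), so H is negative definite: a local maximum.

local maximum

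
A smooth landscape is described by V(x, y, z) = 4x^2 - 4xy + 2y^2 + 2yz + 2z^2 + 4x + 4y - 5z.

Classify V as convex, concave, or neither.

V is quadratic, so its Hessian is the constant matrix H = [[8, -4, 0], [-4, 4, 2], [0, 2, 4]].
Leading principal minors: 8, 16, 32.
All positive ⇒ H ≻ 0 ⇒ convex.

convex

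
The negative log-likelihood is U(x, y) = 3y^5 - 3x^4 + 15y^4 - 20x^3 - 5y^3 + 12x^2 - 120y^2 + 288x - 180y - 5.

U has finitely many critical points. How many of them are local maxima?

4

U separates as a function of x plus a function of y, so ∇U=0 decouples.
∂U/∂x = -12(x - 2)(x + 3)(x + 4) = 0 at x ∈ {-4, -3, 2}; ∂U/∂y = 15(y - 2)(y + 1)(y + 2)(y + 3) = 0 at y ∈ {-3, -2, -1, 2}.
The Hessian is diagonal: diag(U_xx, U_yy). Second derivatives: U_xx(-4)=-72, U_xx(-3)=60, U_xx(2)=-360; U_yy(-3)=-150, U_yy(-2)=60, U_yy(-1)=-90, U_yy(2)=900.
Local maxima occur where both diagonal entries negative: (-4, -3), (-4, -1), (2, -3), (2, -1). Count: 4.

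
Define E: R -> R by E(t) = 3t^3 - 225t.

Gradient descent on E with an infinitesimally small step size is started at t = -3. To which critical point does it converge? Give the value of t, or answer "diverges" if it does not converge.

5

E'(t) = 9(t - 5)(t + 5), so E'(-3) = -144.
Gradient descent moves in the -E' direction, i.e. t is increasing.
The nearest critical point in that direction is t = 5, where E'' = 90 > 0 (a local minimum). The iterate converges there.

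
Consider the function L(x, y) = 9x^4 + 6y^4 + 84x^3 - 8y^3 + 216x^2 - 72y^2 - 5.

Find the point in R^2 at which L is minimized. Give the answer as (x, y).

L(x,y) separates as P(x) + Q(y) − 5, so its minimum is min P + min Q − 5.
P'(x) = 36x(x + 3)(x + 4) vanishes at x ∈ {-4, -3, 0}; Q'(y) = 24y(y - 3)(y + 2) vanishes at y ∈ {-2, 0, 3}.
Local minima of P (where P''>0): P(-4)=384, P(0)=0. Local minima of Q: Q(-2)=-128, Q(3)=-378.
So the global minimum of L is P(0) + Q(3) − 5 = 0 − 378 − 5 = -383, attained at (0, 3).

(0, 3)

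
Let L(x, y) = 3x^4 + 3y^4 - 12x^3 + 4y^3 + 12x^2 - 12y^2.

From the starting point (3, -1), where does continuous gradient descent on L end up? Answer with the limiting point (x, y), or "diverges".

L is separable, so gradient descent decouples: x follows -∂L/∂x, y follows -∂L/∂y.
∂L/∂x = 12x(x - 2)(x - 1); at x=3 this is 72, so x decreases.
∂L/∂y = 12y(y - 1)(y + 2); at y=-1 this is 24, so y decreases.
x converges to its nearest critical value 2 (a local min of the x-part); y converges to -2. The iterate converges to (2, -2).

(2, -2)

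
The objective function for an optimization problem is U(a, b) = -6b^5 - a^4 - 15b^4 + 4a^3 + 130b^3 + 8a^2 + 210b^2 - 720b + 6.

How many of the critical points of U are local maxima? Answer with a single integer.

U separates as a function of a plus a function of b, so ∇U=0 decouples.
∂U/∂a = -4a(a - 4)(a + 1) = 0 at a ∈ {-1, 0, 4}; ∂U/∂b = -30(b - 3)(b - 1)(b + 2)(b + 4) = 0 at b ∈ {-4, -2, 1, 3}.
The Hessian is diagonal: diag(U_aa, U_bb). Second derivatives: U_aa(-1)=-20, U_aa(0)=16, U_aa(4)=-80; U_bb(-4)=2100, U_bb(-2)=-900, U_bb(1)=900, U_bb(3)=-2100.
Local maxima occur where both diagonal entries negative: (-1, -2), (-1, 3), (4, -2), (4, 3). Count: 4.

4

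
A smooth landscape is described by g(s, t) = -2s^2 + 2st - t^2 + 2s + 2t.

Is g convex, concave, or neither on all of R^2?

g is quadratic, so its Hessian is the constant matrix H = [[-4, 2], [2, -2]].
det(H) = 4, tr(H) = -6.
det(H) > 0 and tr(H) < 0, so H is negative definite everywhere: concave.

concave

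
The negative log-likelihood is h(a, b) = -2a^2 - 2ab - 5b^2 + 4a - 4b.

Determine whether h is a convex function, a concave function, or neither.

h is quadratic, so its Hessian is the constant matrix H = [[-4, -2], [-2, -10]].
det(H) = 36, tr(H) = -14.
det(H) > 0 and tr(H) < 0, so H is negative definite everywhere: concave.

concave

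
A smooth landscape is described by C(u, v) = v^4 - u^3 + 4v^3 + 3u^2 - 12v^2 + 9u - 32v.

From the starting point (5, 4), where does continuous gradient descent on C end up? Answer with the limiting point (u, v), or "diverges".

C is separable, so gradient descent decouples: u follows -∂C/∂u, v follows -∂C/∂v.
∂C/∂u = -3(u - 3)(u + 1); at u=5 this is -36, so u increases.
∂C/∂v = 4(v - 2)(v + 1)(v + 4); at v=4 this is 320, so v decreases.
The u-coordinate has no critical point in that direction and runs off to infinity.

diverges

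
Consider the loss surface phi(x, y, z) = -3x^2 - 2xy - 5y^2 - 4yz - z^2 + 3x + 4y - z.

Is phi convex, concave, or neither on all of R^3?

concave

phi is quadratic, so its Hessian is the constant matrix H = [[-6, -2, 0], [-2, -10, -4], [0, -4, -2]].
Leading principal minors: -6, 56, -16.
Signs alternate −, +, − ⇒ H ≺ 0 ⇒ concave.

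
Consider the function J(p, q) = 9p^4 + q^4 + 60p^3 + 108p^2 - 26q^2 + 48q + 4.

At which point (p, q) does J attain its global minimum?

J(p,q) separates as A(p) + B(q) + 4, so its minimum is min A + min B + 4.
A'(p) = 36p(p + 2)(p + 3) vanishes at p ∈ {-3, -2, 0}; B'(q) = 4(q - 3)(q - 1)(q + 4) vanishes at q ∈ {-4, 1, 3}.
Local minima of A (where A''>0): A(-3)=81, A(0)=0. Local minima of B: B(-4)=-352, B(3)=-9.
So the global minimum of J is A(0) + B(-4) + 4 = 0 − 352 + 4 = -348, attained at (0, -4).

(0, -4)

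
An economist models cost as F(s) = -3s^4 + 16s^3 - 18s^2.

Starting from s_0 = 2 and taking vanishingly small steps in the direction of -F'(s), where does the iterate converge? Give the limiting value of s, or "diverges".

1

F'(s) = -12s(s - 3)(s - 1), so F'(2) = 24.
Gradient descent moves in the -F' direction, i.e. s is decreasing.
The nearest critical point in that direction is s = 1, where F'' = 24 > 0 (a local minimum). The iterate converges there.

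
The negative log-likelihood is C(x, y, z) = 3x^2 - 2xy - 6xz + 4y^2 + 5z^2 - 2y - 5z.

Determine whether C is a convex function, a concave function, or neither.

convex

C is quadratic, so its Hessian is the constant matrix H = [[6, -2, -6], [-2, 8, 0], [-6, 0, 10]].
Leading principal minors: 6, 44, 152.
All positive ⇒ H ≻ 0 ⇒ convex.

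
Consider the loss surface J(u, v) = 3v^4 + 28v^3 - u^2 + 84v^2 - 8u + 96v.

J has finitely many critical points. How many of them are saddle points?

J separates as a function of u plus a function of v, so ∇J=0 decouples.
∂J/∂u = -2(u + 4) = 0 at u ∈ {-4}; ∂J/∂v = 12(v + 1)(v + 2)(v + 4) = 0 at v ∈ {-4, -2, -1}.
The Hessian is diagonal: diag(J_uu, J_vv). Second derivatives: J_uu(-4)=-2; J_vv(-4)=72, J_vv(-2)=-24, J_vv(-1)=36.
Saddle points occur where the two diagonal entries have opposite signs: (-4, -4), (-4, -1). Count: 2.

2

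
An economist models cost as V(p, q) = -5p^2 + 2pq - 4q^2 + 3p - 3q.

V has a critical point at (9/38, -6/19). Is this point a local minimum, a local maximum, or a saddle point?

The Hessian of V is constant: H = [[-10, 2], [2, -8]].
det(H) = (-10)·(-8) − 2² = 76.
det(H) > 0 and tr(H) = -18 < 0, so H is negative definite and the point is a local maximum.

local maximum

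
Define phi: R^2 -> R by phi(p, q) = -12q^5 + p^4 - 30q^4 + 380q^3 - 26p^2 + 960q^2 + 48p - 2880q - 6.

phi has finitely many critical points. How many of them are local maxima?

phi separates as a function of p plus a function of q, so ∇phi=0 decouples.
∂phi/∂p = 4(p - 3)(p - 1)(p + 4) = 0 at p ∈ {-4, 1, 3}; ∂phi/∂q = -60(q - 4)(q - 1)(q + 3)(q + 4) = 0 at q ∈ {-4, -3, 1, 4}.
The Hessian is diagonal: diag(phi_pp, phi_qq). Second derivatives: phi_pp(-4)=140, phi_pp(1)=-40, phi_pp(3)=56; phi_qq(-4)=2400, phi_qq(-3)=-1680, phi_qq(1)=3600, phi_qq(4)=-10080.
Local maxima occur where both diagonal entries negative: (1, -3), (1, 4). Count: 2.

2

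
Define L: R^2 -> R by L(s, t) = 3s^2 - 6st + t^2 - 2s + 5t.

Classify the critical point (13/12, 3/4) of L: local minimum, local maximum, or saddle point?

The Hessian of L is constant: H = [[6, -6], [-6, 2]].
det(H) = 6·2 − (-6)² = -24.
Since det(H) < 0, H is indefinite and the critical point is a saddle point.

saddle point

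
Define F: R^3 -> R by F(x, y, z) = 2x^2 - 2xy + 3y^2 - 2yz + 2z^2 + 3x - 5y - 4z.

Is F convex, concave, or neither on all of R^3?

convex

F is quadratic, so its Hessian is the constant matrix H = [[4, -2, 0], [-2, 6, -2], [0, -2, 4]].
Leading principal minors: 4, 20, 64.
All positive ⇒ H ≻ 0 ⇒ convex.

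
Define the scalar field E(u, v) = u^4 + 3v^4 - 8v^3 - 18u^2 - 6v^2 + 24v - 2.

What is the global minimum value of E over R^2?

-102

E(u,v) separates as P(u) + Q(v) − 2, so its minimum is min P + min Q − 2.
P'(u) = 4u(u - 3)(u + 3) vanishes at u ∈ {-3, 0, 3}; Q'(v) = 12(v - 2)(v - 1)(v + 1) vanishes at v ∈ {-1, 1, 2}.
Local minima of P (where P''>0): P(-3)=-81, P(3)=-81. Local minima of Q: Q(-1)=-19, Q(2)=8.
So the global minimum of E is P(-3) + Q(-1) − 2 = -81 − 19 − 2 = -102, attained at (-3, -1).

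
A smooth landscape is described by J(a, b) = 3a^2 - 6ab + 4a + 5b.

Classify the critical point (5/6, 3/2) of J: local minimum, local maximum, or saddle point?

The Hessian of J is constant: H = [[6, -6], [-6, 0]].
det(H) = 6·0 − (-6)² = -36.
Since det(H) < 0, H is indefinite and the critical point is a saddle point.

saddle point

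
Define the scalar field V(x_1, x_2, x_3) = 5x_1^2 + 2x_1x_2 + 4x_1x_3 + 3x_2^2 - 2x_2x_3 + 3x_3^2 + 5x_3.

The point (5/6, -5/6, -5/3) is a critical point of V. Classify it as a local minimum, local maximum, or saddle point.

The Hessian is constant: H = [[10, 2, 4], [2, 6, -2], [4, -2, 6]].
Leading principal minors: Δ₁ = 10, Δ₂ = 56, Δ₃ = 168.
All leading minors are positive, so H is positive definite: a local minimum.

local minimum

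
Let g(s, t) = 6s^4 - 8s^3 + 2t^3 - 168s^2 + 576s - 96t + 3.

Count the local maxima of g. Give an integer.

g separates as a function of s plus a function of t, so ∇g=0 decouples.
∂g/∂s = 24(s - 3)(s - 2)(s + 4) = 0 at s ∈ {-4, 2, 3}; ∂g/∂t = 6(t - 4)(t + 4) = 0 at t ∈ {-4, 4}.
The Hessian is diagonal: diag(g_ss, g_tt). Second derivatives: g_ss(-4)=1008, g_ss(2)=-144, g_ss(3)=168; g_tt(-4)=-48, g_tt(4)=48.
Local maxima occur where both diagonal entries negative: (2, -4). Count: 1.

1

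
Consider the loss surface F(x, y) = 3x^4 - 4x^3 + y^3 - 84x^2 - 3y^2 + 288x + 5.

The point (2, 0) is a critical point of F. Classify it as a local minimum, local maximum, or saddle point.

The mixed partial ∂²F/∂x∂y is 0, so the Hessian at any point is diag(F_xx, F_yy) = diag(12(3x^2 - 2x - 14), 6(y - 1)).
At (2, 0): H = diag(-72, -6).
Both eigenvalues are negative, so H is negative definite: a local maximum.

local maximum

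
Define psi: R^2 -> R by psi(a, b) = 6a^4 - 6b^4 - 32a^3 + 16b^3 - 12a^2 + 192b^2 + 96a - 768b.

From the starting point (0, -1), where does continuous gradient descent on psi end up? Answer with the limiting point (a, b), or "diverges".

psi is separable, so gradient descent decouples: a follows -∂psi/∂a, b follows -∂psi/∂b.
∂psi/∂a = 24(a - 4)(a - 1)(a + 1); at a=0 this is 96, so a decreases.
∂psi/∂b = -24(b - 4)(b - 2)(b + 4); at b=-1 this is -1080, so b increases.
a converges to its nearest critical value -1 (a local min of the a-part); b converges to 2. The iterate converges to (-1, 2).

(-1, 2)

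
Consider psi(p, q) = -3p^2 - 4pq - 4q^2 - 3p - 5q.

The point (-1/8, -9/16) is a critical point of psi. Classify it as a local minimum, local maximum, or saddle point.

local maximum

The Hessian of psi is constant: H = [[-6, -4], [-4, -8]].
det(H) = (-6)·(-8) − (-4)² = 32.
det(H) > 0 and tr(H) = -14 < 0, so H is negative definite and the point is a local maximum.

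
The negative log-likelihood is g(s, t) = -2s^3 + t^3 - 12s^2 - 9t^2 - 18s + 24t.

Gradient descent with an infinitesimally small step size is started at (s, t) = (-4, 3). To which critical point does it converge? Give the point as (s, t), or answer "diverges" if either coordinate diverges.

(-3, 4)

g is separable, so gradient descent decouples: s follows -∂g/∂s, t follows -∂g/∂t.
∂g/∂s = -6(s + 1)(s + 3); at s=-4 this is -18, so s increases.
∂g/∂t = 3(t - 4)(t - 2); at t=3 this is -3, so t increases.
s converges to its nearest critical value -3 (a local min of the s-part); t converges to 4. The iterate converges to (-3, 4).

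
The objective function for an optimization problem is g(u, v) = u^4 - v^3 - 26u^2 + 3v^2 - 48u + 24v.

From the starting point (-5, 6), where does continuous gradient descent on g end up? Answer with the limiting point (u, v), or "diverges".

g is separable, so gradient descent decouples: u follows -∂g/∂u, v follows -∂g/∂v.
∂g/∂u = 4(u - 4)(u + 1)(u + 3); at u=-5 this is -288, so u increases.
∂g/∂v = -3(v - 4)(v + 2); at v=6 this is -48, so v increases.
The v-coordinate has no critical point in that direction and runs off to infinity.

diverges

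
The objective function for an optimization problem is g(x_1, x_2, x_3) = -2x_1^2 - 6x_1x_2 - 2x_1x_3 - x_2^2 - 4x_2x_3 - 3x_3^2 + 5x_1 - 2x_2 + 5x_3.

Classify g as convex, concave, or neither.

g is quadratic, so its Hessian is the constant matrix H = [[-4, -6, -2], [-6, -2, -4], [-2, -4, -6]].
Leading principal minors: -4, -28, 144.
Neither pattern holds ⇒ H is indefinite ⇒ neither convex nor concave.

neither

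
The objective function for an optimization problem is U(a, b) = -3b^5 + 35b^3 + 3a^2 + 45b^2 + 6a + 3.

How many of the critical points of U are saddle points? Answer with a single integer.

2

U separates as a function of a plus a function of b, so ∇U=0 decouples.
∂U/∂a = 6(a + 1) = 0 at a ∈ {-1}; ∂U/∂b = -15b(b - 3)(b + 1)(b + 2) = 0 at b ∈ {-2, -1, 0, 3}.
The Hessian is diagonal: diag(U_aa, U_bb). Second derivatives: U_aa(-1)=6; U_bb(-2)=150, U_bb(-1)=-60, U_bb(0)=90, U_bb(3)=-900.
Saddle points occur where the two diagonal entries have opposite signs: (-1, -1), (-1, 3). Count: 2.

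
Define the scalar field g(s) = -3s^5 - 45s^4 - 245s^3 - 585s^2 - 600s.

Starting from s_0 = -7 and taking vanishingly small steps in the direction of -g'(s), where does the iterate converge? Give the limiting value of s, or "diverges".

g'(s) = -15(s + 1)(s + 2)(s + 4)(s + 5), so g'(-7) = -2700.
Gradient descent moves in the -g' direction, i.e. s is increasing.
The nearest critical point in that direction is s = -5, where g'' = 180 > 0 (a local minimum). The iterate converges there.

-5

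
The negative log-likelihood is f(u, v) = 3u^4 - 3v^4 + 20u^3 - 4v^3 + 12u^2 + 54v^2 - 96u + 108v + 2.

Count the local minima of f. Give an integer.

f separates as a function of u plus a function of v, so ∇f=0 decouples.
∂f/∂u = 12(u - 1)(u + 2)(u + 4) = 0 at u ∈ {-4, -2, 1}; ∂f/∂v = -12(v - 3)(v + 1)(v + 3) = 0 at v ∈ {-3, -1, 3}.
The Hessian is diagonal: diag(f_uu, f_vv). Second derivatives: f_uu(-4)=120, f_uu(-2)=-72, f_uu(1)=180; f_vv(-3)=-144, f_vv(-1)=96, f_vv(3)=-288.
Local minima occur where both diagonal entries positive: (-4, -1), (1, -1). Count: 2.

2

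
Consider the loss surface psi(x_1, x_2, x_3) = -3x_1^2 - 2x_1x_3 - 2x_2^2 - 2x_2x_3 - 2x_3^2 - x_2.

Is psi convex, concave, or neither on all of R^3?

concave

psi is quadratic, so its Hessian is the constant matrix H = [[-6, 0, -2], [0, -4, -2], [-2, -2, -4]].
Leading principal minors: -6, 24, -56.
Signs alternate −, +, − ⇒ H ≺ 0 ⇒ concave.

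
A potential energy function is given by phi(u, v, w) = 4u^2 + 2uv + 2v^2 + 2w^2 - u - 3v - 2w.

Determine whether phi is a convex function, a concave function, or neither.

convex

phi is quadratic, so its Hessian is the constant matrix H = [[8, 2, 0], [2, 4, 0], [0, 0, 4]].
Leading principal minors: 8, 28, 112.
All positive ⇒ H ≻ 0 ⇒ convex.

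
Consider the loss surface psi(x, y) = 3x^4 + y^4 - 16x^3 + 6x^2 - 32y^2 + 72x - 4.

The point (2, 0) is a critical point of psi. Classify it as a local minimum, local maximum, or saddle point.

local maximum

The mixed partial ∂²psi/∂x∂y is 0, so the Hessian at any point is diag(psi_xx, psi_yy) = diag(12(3x^2 - 8x + 1), 4(3y^2 - 16)).
At (2, 0): H = diag(-36, -64).
Both eigenvalues are negative, so H is negative definite: a local maximum.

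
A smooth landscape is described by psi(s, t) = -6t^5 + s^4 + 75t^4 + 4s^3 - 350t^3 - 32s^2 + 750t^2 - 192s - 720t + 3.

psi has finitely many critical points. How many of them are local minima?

4

psi separates as a function of s plus a function of t, so ∇psi=0 decouples.
∂psi/∂s = 4(s - 4)(s + 3)(s + 4) = 0 at s ∈ {-4, -3, 4}; ∂psi/∂t = -30(t - 4)(t - 3)(t - 2)(t - 1) = 0 at t ∈ {1, 2, 3, 4}.
The Hessian is diagonal: diag(psi_ss, psi_tt). Second derivatives: psi_ss(-4)=32, psi_ss(-3)=-28, psi_ss(4)=224; psi_tt(1)=180, psi_tt(2)=-60, psi_tt(3)=60, psi_tt(4)=-180.
Local minima occur where both diagonal entries positive: (-4, 1), (-4, 3), (4, 1), (4, 3). Count: 4.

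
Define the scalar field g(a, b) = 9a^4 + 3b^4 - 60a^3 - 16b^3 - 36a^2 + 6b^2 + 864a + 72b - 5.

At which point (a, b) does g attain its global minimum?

g(a,b) separates as P(a) + Q(b) − 5, so its minimum is min P + min Q − 5.
P'(a) = 36(a - 4)(a - 3)(a + 2) vanishes at a ∈ {-2, 3, 4}; Q'(b) = 12(b - 3)(b - 2)(b + 1) vanishes at b ∈ {-1, 2, 3}.
Local minima of P (where P''>0): P(-2)=-1248, P(4)=1344. Local minima of Q: Q(-1)=-47, Q(3)=81.
So the global minimum of g is P(-2) + Q(-1) − 5 = -1248 − 47 − 5 = -1300, attained at (-2, -1).

(-2, -1)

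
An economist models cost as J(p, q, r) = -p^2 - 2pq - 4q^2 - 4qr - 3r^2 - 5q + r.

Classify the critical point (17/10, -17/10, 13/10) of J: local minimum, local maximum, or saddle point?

The Hessian is constant: H = [[-2, -2, 0], [-2, -8, -4], [0, -4, -6]].
Leading principal minors: Δ₁ = -2, Δ₂ = 12, Δ₃ = -40.
The minors alternate sign starting negative (−, +, −), so H is negative definite: a local maximum.

local maximum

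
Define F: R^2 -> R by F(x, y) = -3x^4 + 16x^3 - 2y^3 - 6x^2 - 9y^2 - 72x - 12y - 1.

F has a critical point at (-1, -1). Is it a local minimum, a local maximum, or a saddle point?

The mixed partial ∂²F/∂x∂y is 0, so the Hessian at any point is diag(F_xx, F_yy) = diag(12(-3x^2 + 8x - 1), -6(2y + 3)).
At (-1, -1): H = diag(-144, -6).
Both eigenvalues are negative, so H is negative definite: a local maximum.

local maximum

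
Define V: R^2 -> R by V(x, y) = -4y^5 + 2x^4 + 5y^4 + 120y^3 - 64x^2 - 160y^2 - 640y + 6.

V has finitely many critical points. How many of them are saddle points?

6

V separates as a function of x plus a function of y, so ∇V=0 decouples.
∂V/∂x = 8x(x - 4)(x + 4) = 0 at x ∈ {-4, 0, 4}; ∂V/∂y = -20(y - 4)(y - 2)(y + 1)(y + 4) = 0 at y ∈ {-4, -1, 2, 4}.
The Hessian is diagonal: diag(V_xx, V_yy). Second derivatives: V_xx(-4)=256, V_xx(0)=-128, V_xx(4)=256; V_yy(-4)=2880, V_yy(-1)=-900, V_yy(2)=720, V_yy(4)=-1600.
Saddle points occur where the two diagonal entries have opposite signs: (-4, -1), (-4, 4), (0, -4), (0, 2), (4, -1), (4, 4). Count: 6.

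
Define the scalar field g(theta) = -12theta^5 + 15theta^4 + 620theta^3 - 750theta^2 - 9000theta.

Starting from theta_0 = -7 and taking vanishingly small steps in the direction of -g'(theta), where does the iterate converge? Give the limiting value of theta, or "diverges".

-5

g'(theta) = -60(theta - 5)(theta - 3)(theta + 2)(theta + 5), so g'(-7) = -72000.
Gradient descent moves in the -g' direction, i.e. theta is increasing.
The nearest critical point in that direction is theta = -5, where g'' = 14400 > 0 (a local minimum). The iterate converges there.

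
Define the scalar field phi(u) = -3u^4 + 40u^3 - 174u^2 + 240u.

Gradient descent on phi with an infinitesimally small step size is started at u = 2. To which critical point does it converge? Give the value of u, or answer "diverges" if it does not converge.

phi'(u) = -12(u - 5)(u - 4)(u - 1), so phi'(2) = -72.
Gradient descent moves in the -phi' direction, i.e. u is increasing.
The nearest critical point in that direction is u = 4, where phi'' = 36 > 0 (a local minimum). The iterate converges there.

4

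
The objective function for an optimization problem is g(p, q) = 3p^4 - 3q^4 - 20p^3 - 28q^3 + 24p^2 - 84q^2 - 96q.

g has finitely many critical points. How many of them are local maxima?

2

g separates as a function of p plus a function of q, so ∇g=0 decouples.
∂g/∂p = 12p(p - 4)(p - 1) = 0 at p ∈ {0, 1, 4}; ∂g/∂q = -12(q + 1)(q + 2)(q + 4) = 0 at q ∈ {-4, -2, -1}.
The Hessian is diagonal: diag(g_pp, g_qq). Second derivatives: g_pp(0)=48, g_pp(1)=-36, g_pp(4)=144; g_qq(-4)=-72, g_qq(-2)=24, g_qq(-1)=-36.
Local maxima occur where both diagonal entries negative: (1, -4), (1, -1). Count: 2.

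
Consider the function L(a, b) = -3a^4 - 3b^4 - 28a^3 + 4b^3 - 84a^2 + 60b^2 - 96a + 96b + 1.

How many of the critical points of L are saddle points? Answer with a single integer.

4

L separates as a function of a plus a function of b, so ∇L=0 decouples.
∂L/∂a = -12(a + 1)(a + 2)(a + 4) = 0 at a ∈ {-4, -2, -1}; ∂L/∂b = -12(b - 4)(b + 1)(b + 2) = 0 at b ∈ {-2, -1, 4}.
The Hessian is diagonal: diag(L_aa, L_bb). Second derivatives: L_aa(-4)=-72, L_aa(-2)=24, L_aa(-1)=-36; L_bb(-2)=-72, L_bb(-1)=60, L_bb(4)=-360.
Saddle points occur where the two diagonal entries have opposite signs: (-4, -1), (-2, -2), (-2, 4), (-1, -1). Count: 4.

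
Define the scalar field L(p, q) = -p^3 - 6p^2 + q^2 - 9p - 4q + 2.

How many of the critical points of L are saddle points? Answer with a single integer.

L separates as a function of p plus a function of q, so ∇L=0 decouples.
∂L/∂p = -3(p + 1)(p + 3) = 0 at p ∈ {-3, -1}; ∂L/∂q = 2(q - 2) = 0 at q ∈ {2}.
The Hessian is diagonal: diag(L_pp, L_qq). Second derivatives: L_pp(-3)=6, L_pp(-1)=-6; L_qq(2)=2.
Saddle points occur where the two diagonal entries have opposite signs: (-1, 2). Count: 1.

1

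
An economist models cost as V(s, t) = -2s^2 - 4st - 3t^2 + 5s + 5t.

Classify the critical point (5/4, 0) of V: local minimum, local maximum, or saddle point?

The Hessian of V is constant: H = [[-4, -4], [-4, -6]].
det(H) = (-4)·(-6) − (-4)² = 8.
det(H) > 0 and tr(H) = -10 < 0, so H is negative definite and the point is a local maximum.

local maximum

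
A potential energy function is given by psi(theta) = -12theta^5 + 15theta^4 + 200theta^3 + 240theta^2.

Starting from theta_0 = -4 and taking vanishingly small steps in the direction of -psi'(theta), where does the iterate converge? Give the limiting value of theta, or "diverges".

psi'(theta) = -60theta(theta - 4)(theta + 1)(theta + 2), so psi'(-4) = -11520.
Gradient descent moves in the -psi' direction, i.e. theta is increasing.
The nearest critical point in that direction is theta = -2, where psi'' = 720 > 0 (a local minimum). The iterate converges there.

-2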